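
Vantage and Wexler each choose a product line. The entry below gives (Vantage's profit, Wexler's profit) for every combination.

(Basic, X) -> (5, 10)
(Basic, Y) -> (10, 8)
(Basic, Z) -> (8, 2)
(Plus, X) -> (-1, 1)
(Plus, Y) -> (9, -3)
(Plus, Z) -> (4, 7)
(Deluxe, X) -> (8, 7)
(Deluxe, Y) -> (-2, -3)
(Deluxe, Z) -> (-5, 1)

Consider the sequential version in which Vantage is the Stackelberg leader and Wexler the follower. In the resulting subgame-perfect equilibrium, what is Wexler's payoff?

7

Backward induction with Vantage moving first.
- Basic: Wexler compares 10, 8, 2 and picks X; Vantage would get 5.
- Plus: Wexler compares 1, -3, 7 and picks Z; Vantage would get 4.
- Deluxe: Wexler compares 7, -3, 1 and picks X; Vantage would get 8.
Maximizing over 5, 4, 8, Vantage chooses Deluxe. Subgame-perfect outcome: (Deluxe, X) with payoffs (8, 7).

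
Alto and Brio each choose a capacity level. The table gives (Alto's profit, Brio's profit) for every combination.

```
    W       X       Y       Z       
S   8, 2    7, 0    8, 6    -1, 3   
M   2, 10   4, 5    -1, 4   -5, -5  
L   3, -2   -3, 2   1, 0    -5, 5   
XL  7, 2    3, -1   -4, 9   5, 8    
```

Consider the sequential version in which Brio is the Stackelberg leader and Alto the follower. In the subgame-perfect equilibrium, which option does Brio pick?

Work backward from Alto's decision.
- W → Alto plays S (best of 8, 2, 3, 7); Brio gets 2.
- X → Alto plays S (best of 7, 4, -3, 3); Brio gets 0.
- Y → Alto plays S (best of 8, -1, 1, -4); Brio gets 6.
- Z → Alto plays XL (best of -1, -5, -5, 5); Brio gets 8.
Brio's induced payoffs are 2, 0, 6, 8, so Brio commits to Z. Subgame-perfect outcome: (XL, Z) with payoffs (5, 8).

Z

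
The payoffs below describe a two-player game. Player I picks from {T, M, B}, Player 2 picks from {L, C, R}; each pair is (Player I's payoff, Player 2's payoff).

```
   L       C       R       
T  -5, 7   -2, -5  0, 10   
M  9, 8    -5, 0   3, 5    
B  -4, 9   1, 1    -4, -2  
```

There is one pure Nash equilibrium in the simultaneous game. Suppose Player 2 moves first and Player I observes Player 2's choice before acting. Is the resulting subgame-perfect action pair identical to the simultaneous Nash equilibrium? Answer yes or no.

yes

Solve by backward induction (Player 2 leads).
- L: BR = M, leader payoff 8.
- C: BR = B, leader payoff 1.
- R: BR = M, leader payoff 5.
Among 8, 1, 5, the best is 8 at L. Subgame-perfect outcome: (M, L) with payoffs (9, 8).
Now find the simultaneous Nash equilibrium.
Player I's best replies: L→M; C→B; R→M.
Player 2's best replies: T→R; M→L; B→L.
The unique mutual best reply is (M, L), giving (9, 8).
Sequential outcome (M, L) coincides with the Nash profile (M, L).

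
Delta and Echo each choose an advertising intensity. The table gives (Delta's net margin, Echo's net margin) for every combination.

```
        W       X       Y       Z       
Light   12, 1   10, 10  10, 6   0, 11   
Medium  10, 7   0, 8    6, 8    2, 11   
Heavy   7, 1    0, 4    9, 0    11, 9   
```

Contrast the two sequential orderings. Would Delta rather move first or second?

first

If Delta leads: Echo's best replies are Light→Z, Medium→Z, Heavy→Z; Delta's induced payoffs 0, 2, 11; outcome (Heavy, Z), payoffs (11, 9).
If Echo leads: Delta's best replies are W→Light, X→Light, Y→Light, Z→Heavy; Echo's induced payoffs 1, 10, 6, 9; outcome (Light, X), payoffs (10, 10).
Delta gets 11 moving first and 10 moving second, so Delta prefers to move first.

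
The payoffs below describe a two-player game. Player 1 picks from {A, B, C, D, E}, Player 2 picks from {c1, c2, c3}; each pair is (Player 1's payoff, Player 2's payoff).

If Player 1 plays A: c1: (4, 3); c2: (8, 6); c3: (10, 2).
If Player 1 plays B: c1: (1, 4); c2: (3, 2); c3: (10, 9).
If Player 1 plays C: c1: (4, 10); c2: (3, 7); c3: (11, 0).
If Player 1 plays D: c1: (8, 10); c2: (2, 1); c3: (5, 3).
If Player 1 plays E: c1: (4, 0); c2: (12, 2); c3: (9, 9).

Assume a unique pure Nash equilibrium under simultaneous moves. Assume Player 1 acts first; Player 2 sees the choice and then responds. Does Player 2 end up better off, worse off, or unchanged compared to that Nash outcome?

Solve by backward induction (Player 1 leads).
- A: Player 2 compares 3, 6, 2 and picks c2; Player 1 would get 8.
- B: Player 2 compares 4, 2, 9 and picks c3; Player 1 would get 10.
- C: Player 2 compares 10, 7, 0 and picks c1; Player 1 would get 4.
- D: Player 2 compares 10, 1, 3 and picks c1; Player 1 would get 8.
- E: Player 2 compares 0, 2, 9 and picks c3; Player 1 would get 9.
Among 8, 10, 4, 8, 9, the best is 10 at B. Subgame-perfect outcome: (B, c3) with payoffs (10, 9).
Under simultaneous play:
Player 1's best replies: c1→D; c2→E; c3→C.
Player 2's best replies: A→c2; B→c3; C→c1; D→c1; E→c3.
The unique mutual best reply is (D, c1), giving (8, 10).
Player 2 earns 9 sequentially versus 10 at the Nash outcome: worse off.

worse off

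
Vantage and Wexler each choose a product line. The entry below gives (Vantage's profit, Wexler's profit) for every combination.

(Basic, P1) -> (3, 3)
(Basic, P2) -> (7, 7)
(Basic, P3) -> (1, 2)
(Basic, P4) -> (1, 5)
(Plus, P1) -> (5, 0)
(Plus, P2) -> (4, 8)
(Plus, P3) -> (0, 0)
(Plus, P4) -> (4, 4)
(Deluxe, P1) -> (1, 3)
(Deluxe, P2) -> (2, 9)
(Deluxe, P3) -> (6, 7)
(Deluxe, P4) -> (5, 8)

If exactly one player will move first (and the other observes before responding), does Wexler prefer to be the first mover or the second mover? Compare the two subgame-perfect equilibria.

If Vantage leads: Wexler's best replies are Basic→P2, Plus→P2, Deluxe→P2; Vantage's induced payoffs 7, 4, 2; outcome (Basic, P2), payoffs (7, 7).
If Wexler leads: Vantage's best replies are P1→Plus, P2→Basic, P3→Deluxe, P4→Deluxe; Wexler's induced payoffs 0, 7, 7, 8; outcome (Deluxe, P4), payoffs (5, 8).
Wexler gets 8 moving first and 7 moving second, so Wexler prefers to move first.

first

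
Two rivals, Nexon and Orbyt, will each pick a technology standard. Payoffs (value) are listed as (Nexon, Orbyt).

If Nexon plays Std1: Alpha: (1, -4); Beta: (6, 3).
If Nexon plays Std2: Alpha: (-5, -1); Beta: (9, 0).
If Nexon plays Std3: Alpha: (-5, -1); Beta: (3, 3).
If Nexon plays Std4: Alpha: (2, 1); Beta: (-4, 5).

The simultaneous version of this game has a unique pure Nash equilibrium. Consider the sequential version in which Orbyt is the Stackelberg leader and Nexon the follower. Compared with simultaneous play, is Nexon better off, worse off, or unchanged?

Backward induction with Orbyt moving first.
- Alpha: Nexon compares 1, -5, -5, 2 and picks Std4; Orbyt would get 1.
- Beta: Nexon compares 6, 9, 3, -4 and picks Std2; Orbyt would get 0.
Among 1, 0, the best is 1 at Alpha. Subgame-perfect outcome: (Std4, Alpha) with payoffs (2, 1).
Now find the simultaneous Nash equilibrium.
Nexon's best replies: Alpha→Std4; Beta→Std2.
Orbyt's best replies: Std1→Beta; Std2→Beta; Std3→Beta; Std4→Beta.
The unique mutual best reply is (Std2, Beta), giving (9, 0).
Nexon earns 2 sequentially versus 9 at the Nash outcome: worse off.

worse off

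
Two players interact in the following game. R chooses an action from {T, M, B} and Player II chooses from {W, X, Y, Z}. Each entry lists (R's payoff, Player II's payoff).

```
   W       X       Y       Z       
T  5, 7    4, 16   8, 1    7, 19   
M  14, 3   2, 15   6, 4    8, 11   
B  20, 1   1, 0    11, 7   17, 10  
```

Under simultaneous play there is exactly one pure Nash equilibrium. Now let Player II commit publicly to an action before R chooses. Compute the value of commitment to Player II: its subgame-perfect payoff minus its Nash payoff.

6

R best-responds to each possible Player II move:
- W → R plays B (best of 5, 14, 20); Player II gets 1.
- X → R plays T (best of 4, 2, 1); Player II gets 16.
- Y → R plays B (best of 8, 6, 11); Player II gets 7.
- Z → R plays B (best of 7, 8, 17); Player II gets 10.
Among 1, 16, 7, 10, the best is 16 at X. Subgame-perfect outcome: (T, X) with payoffs (4, 16).
Under simultaneous play:
R's best replies: W→B; X→T; Y→B; Z→B.
Player II's best replies: T→Z; M→X; B→Z.
Only (B, Z) has each player best-responding; Nash payoffs (17, 10).
Player II's commitment gain: 16 − 10 = 6.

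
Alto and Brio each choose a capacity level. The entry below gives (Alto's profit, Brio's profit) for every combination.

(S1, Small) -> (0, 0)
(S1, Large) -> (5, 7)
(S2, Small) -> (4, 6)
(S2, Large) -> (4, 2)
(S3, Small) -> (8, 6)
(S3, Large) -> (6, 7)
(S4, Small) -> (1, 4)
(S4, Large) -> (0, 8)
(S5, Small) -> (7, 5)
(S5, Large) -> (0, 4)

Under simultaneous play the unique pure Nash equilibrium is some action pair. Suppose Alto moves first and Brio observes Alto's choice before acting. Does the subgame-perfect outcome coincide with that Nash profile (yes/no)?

Brio best-responds to each possible Alto move:
- S1: Brio compares 0, 7 and picks Large; Alto would get 5.
- S2: Brio compares 6, 2 and picks Small; Alto would get 4.
- S3: Brio compares 6, 7 and picks Large; Alto would get 6.
- S4: Brio compares 4, 8 and picks Large; Alto would get 0.
- S5: Brio compares 5, 4 and picks Small; Alto would get 7.
Maximizing over 5, 4, 6, 0, 7, Alto chooses S5. Subgame-perfect outcome: (S5, Small) with payoffs (7, 5).
For the simultaneous game, intersect best replies.
Alto's best replies: Small→S3; Large→S3.
Brio's best replies: S1→Large; S2→Small; S3→Large; S4→Large; S5→Small.
Only (S3, Large) has each player best-responding; Nash payoffs (6, 7).
Sequential outcome (S5, Small) differs from the Nash profile (S3, Large).

no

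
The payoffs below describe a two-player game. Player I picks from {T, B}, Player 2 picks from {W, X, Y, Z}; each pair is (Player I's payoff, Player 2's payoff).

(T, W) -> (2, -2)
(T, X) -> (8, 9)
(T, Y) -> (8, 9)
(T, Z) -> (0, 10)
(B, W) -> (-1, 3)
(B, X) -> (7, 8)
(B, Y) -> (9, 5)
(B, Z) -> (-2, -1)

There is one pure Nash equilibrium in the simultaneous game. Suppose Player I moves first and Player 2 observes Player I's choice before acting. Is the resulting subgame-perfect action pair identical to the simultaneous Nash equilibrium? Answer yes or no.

no

Work backward from Player 2's decision.
- T → Player 2 plays Z (best of -2, 9, 9, 10); Player I gets 0.
- B → Player 2 plays X (best of 3, 8, 5, -1); Player I gets 7.
Maximizing over 0, 7, Player I chooses B. Subgame-perfect outcome: (B, X) with payoffs (7, 8).
Now find the simultaneous Nash equilibrium.
Player I's best replies: W→T; X→T; Y→B; Z→T.
Player 2's best replies: T→Z; B→X.
Only (T, Z) has each player best-responding; Nash payoffs (0, 10).
Sequential outcome (B, X) differs from the Nash profile (T, Z).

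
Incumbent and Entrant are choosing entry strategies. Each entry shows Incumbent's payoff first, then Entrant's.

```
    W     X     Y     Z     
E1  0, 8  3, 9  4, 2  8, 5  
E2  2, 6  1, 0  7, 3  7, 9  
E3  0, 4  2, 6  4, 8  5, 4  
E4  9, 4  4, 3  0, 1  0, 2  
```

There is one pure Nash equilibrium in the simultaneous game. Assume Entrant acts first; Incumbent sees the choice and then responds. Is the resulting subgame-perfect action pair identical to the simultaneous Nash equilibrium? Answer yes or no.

no

Work backward from Incumbent's decision.
- W: BR = E4, leader payoff 4.
- X: BR = E4, leader payoff 3.
- Y: BR = E2, leader payoff 3.
- Z: BR = E1, leader payoff 5.
Among 4, 3, 3, 5, the best is 5 at Z. Subgame-perfect outcome: (E1, Z) with payoffs (8, 5).
Now find the simultaneous Nash equilibrium.
Incumbent's best replies: W→E4; X→E4; Y→E2; Z→E1.
Entrant's best replies: E1→X; E2→Z; E3→Y; E4→W.
The unique mutual best reply is (E4, W), giving (9, 4).
Sequential outcome (E1, Z) differs from the Nash profile (E4, W).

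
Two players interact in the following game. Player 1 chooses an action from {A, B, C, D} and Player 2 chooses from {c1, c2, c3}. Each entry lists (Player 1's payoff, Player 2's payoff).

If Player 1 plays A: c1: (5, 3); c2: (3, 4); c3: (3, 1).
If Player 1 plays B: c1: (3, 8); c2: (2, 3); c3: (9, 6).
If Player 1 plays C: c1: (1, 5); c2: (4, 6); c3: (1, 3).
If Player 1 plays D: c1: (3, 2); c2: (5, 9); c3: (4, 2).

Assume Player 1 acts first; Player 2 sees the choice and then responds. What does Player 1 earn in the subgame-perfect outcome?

5

Backward induction with Player 1 moving first.
- A: BR = c2, leader payoff 3.
- B: BR = c1, leader payoff 3.
- C: BR = c2, leader payoff 4.
- D: BR = c2, leader payoff 5.
Maximizing over 3, 3, 4, 5, Player 1 chooses D. Subgame-perfect outcome: (D, c2) with payoffs (5, 9).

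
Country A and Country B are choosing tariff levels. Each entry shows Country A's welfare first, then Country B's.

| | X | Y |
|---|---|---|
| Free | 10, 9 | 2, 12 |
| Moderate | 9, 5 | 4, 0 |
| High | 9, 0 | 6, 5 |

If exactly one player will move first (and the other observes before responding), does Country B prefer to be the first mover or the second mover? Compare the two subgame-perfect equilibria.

If Country A leads: Country B's best replies are Free→Y, Moderate→X, High→Y; Country A's induced payoffs 2, 9, 6; outcome (Moderate, X), payoffs (9, 5).
If Country B leads: Country A's best replies are X→Free, Y→High; Country B's induced payoffs 9, 5; outcome (Free, X), payoffs (10, 9).
Country B gets 9 moving first and 5 moving second, so Country B prefers to move first.

first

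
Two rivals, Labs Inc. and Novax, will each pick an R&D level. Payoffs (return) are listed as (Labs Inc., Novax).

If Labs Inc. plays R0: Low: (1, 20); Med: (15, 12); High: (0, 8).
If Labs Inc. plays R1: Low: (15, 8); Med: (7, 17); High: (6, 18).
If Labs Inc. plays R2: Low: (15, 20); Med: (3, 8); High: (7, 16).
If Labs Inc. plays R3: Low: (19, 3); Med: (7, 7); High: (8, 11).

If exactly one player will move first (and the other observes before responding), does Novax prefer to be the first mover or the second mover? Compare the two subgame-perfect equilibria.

If Labs Inc. leads: Novax's best replies are R0→Low, R1→High, R2→Low, R3→High; Labs Inc.'s induced payoffs 1, 6, 15, 8; outcome (R2, Low), payoffs (15, 20).
If Novax leads: Labs Inc.'s best replies are Low→R3, Med→R0, High→R3; Novax's induced payoffs 3, 12, 11; outcome (R0, Med), payoffs (15, 12).
Novax gets 12 moving first and 20 moving second, so Novax prefers to move second.

second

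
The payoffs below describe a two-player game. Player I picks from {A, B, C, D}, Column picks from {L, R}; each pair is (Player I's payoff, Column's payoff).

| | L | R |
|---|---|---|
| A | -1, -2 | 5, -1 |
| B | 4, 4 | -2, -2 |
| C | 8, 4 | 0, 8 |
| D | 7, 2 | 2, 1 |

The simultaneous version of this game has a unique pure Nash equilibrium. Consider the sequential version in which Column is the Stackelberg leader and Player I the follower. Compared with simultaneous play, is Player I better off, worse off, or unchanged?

Work backward from Player I's decision.
- L: BR = C, leader payoff 4.
- R: BR = A, leader payoff -1.
Column's induced payoffs are 4, -1, so Column commits to L. Subgame-perfect outcome: (C, L) with payoffs (8, 4).
Under simultaneous play:
Player I's best replies: L→C; R→A.
Column's best replies: A→R; B→L; C→R; D→L.
Only (A, R) has each player best-responding; Nash payoffs (5, -1).
Player I earns 8 sequentially versus 5 at the Nash outcome: better off.

better off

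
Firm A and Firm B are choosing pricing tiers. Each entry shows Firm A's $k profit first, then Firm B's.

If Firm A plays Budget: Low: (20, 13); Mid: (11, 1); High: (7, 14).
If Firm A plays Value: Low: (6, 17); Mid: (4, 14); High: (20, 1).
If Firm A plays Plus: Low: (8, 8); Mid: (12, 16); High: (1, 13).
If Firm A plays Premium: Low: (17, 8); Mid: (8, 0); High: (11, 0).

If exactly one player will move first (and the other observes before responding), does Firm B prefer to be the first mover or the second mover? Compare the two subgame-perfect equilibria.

If Firm A leads: Firm B's best replies are Budget→High, Value→Low, Plus→Mid, Premium→Low; Firm A's induced payoffs 7, 6, 12, 17; outcome (Premium, Low), payoffs (17, 8).
If Firm B leads: Firm A's best replies are Low→Budget, Mid→Plus, High→Value; Firm B's induced payoffs 13, 16, 1; outcome (Plus, Mid), payoffs (12, 16).
Firm B gets 16 moving first and 8 moving second, so Firm B prefers to move first.

first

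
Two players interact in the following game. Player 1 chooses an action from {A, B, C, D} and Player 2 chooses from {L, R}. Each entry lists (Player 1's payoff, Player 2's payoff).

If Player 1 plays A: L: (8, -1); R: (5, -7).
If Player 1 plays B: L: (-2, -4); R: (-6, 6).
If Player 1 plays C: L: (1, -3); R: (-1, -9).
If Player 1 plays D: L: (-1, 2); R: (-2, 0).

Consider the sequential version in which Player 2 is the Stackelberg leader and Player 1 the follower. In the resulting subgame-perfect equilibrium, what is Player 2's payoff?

-1

Work backward from Player 1's decision.
- L → Player 1 plays A (best of 8, -2, 1, -1); Player 2 gets -1.
- R → Player 1 plays A (best of 5, -6, -1, -2); Player 2 gets -7.
Player 2's induced payoffs are -1, -7, so Player 2 commits to L. Subgame-perfect outcome: (A, L) with payoffs (8, -1).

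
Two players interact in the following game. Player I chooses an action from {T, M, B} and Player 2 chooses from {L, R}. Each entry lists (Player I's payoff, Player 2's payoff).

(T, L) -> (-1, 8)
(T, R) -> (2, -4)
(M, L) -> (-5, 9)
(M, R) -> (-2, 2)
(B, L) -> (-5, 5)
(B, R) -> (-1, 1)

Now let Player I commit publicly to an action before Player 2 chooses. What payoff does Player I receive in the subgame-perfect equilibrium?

-1

Work backward from Player 2's decision.
- T → Player 2 plays L (best of 8, -4); Player I gets -1.
- M → Player 2 plays L (best of 9, 2); Player I gets -5.
- B → Player 2 plays L (best of 5, 1); Player I gets -5.
Among -1, -5, -5, the best is -1 at T. Subgame-perfect outcome: (T, L) with payoffs (-1, 8).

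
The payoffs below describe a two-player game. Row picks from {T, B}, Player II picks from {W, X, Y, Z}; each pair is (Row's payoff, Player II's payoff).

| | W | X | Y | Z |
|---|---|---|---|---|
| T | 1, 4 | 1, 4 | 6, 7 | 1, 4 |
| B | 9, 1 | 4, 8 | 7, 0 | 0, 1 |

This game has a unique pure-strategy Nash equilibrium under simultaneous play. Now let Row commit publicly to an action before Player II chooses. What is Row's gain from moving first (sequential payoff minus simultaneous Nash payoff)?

Player II best-responds to each possible Row move:
- T: BR = Y, leader payoff 6.
- B: BR = X, leader payoff 4.
Among 6, 4, the best is 6 at T. Subgame-perfect outcome: (T, Y) with payoffs (6, 7).
For the simultaneous game, intersect best replies.
Row's best replies: W→B; X→B; Y→B; Z→T.
Player II's best replies: T→Y; B→X.
Only (B, X) has each player best-responding; Nash payoffs (4, 8).
Row's commitment gain: 6 − 4 = 2.

2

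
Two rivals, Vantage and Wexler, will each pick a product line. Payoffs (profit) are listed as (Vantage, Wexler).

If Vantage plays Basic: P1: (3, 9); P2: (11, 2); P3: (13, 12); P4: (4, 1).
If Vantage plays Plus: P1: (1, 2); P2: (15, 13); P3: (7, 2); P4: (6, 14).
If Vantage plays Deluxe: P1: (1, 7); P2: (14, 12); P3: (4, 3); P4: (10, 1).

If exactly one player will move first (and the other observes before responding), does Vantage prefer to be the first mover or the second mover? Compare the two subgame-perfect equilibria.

second

If Vantage leads: Wexler's best replies are Basic→P3, Plus→P4, Deluxe→P2; Vantage's induced payoffs 13, 6, 14; outcome (Deluxe, P2), payoffs (14, 12).
If Wexler leads: Vantage's best replies are P1→Basic, P2→Plus, P3→Basic, P4→Deluxe; Wexler's induced payoffs 9, 13, 12, 1; outcome (Plus, P2), payoffs (15, 13).
Vantage gets 14 moving first and 15 moving second, so Vantage prefers to move second.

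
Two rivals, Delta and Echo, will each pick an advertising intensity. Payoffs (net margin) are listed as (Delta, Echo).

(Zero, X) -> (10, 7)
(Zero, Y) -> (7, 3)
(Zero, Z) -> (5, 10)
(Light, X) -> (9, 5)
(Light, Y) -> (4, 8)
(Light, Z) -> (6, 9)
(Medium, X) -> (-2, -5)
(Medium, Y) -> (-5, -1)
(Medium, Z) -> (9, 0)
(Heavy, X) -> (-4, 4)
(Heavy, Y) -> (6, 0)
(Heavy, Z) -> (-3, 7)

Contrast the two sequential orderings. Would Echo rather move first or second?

If Delta leads: Echo's best replies are Zero→Z, Light→Z, Medium→Z, Heavy→Z; Delta's induced payoffs 5, 6, 9, -3; outcome (Medium, Z), payoffs (9, 0).
If Echo leads: Delta's best replies are X→Zero, Y→Zero, Z→Medium; Echo's induced payoffs 7, 3, 0; outcome (Zero, X), payoffs (10, 7).
Echo gets 7 moving first and 0 moving second, so Echo prefers to move first.

first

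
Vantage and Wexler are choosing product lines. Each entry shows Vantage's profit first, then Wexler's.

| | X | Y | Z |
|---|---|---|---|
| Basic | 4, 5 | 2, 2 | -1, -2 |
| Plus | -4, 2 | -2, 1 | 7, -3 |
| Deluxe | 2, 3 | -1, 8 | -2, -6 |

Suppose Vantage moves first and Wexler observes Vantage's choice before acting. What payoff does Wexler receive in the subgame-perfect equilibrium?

Wexler best-responds to each possible Vantage move:
- Basic: BR = X, leader payoff 4.
- Plus: BR = X, leader payoff -4.
- Deluxe: BR = Y, leader payoff -1.
Vantage's induced payoffs are 4, -4, -1, so Vantage commits to Basic. Subgame-perfect outcome: (Basic, X) with payoffs (4, 5).

5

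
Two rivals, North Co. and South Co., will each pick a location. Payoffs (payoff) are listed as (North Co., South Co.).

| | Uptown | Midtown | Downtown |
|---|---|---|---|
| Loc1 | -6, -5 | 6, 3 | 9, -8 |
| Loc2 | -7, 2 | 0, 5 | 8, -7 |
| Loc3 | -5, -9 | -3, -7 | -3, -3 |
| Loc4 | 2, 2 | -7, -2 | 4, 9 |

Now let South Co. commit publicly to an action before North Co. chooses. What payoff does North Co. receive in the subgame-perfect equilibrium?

6

Backward induction with South Co. moving first.
- Uptown: North Co. compares -6, -7, -5, 2 and picks Loc4; South Co. would get 2.
- Midtown: North Co. compares 6, 0, -3, -7 and picks Loc1; South Co. would get 3.
- Downtown: North Co. compares 9, 8, -3, 4 and picks Loc1; South Co. would get -8.
Maximizing over 2, 3, -8, South Co. chooses Midtown. Subgame-perfect outcome: (Loc1, Midtown) with payoffs (6, 3).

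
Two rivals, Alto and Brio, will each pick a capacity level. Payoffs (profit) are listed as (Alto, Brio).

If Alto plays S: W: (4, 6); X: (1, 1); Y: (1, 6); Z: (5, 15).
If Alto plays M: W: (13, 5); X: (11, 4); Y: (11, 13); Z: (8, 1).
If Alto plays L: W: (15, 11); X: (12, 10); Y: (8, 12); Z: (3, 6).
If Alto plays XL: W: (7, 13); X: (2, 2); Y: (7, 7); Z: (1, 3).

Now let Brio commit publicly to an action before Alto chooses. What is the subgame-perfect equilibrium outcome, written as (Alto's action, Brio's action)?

(M, Y)

Backward induction with Brio moving first.
- W: BR = L, leader payoff 11.
- X: BR = L, leader payoff 10.
- Y: BR = M, leader payoff 13.
- Z: BR = M, leader payoff 1.
Among 11, 10, 13, 1, the best is 13 at Y. Subgame-perfect outcome: (M, Y) with payoffs (11, 13).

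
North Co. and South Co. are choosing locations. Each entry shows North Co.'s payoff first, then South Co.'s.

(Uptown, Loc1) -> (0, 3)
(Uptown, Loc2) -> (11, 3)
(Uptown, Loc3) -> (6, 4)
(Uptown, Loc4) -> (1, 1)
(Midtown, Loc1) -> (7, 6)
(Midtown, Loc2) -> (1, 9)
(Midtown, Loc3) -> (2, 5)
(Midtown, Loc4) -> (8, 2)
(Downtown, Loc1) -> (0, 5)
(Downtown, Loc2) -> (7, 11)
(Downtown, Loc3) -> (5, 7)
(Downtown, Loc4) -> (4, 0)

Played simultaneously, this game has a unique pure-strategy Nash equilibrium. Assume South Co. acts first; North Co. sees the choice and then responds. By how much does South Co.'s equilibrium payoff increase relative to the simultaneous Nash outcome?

Work backward from North Co.'s decision.
- Loc1 → North Co. plays Midtown (best of 0, 7, 0); South Co. gets 6.
- Loc2 → North Co. plays Uptown (best of 11, 1, 7); South Co. gets 3.
- Loc3 → North Co. plays Uptown (best of 6, 2, 5); South Co. gets 4.
- Loc4 → North Co. plays Midtown (best of 1, 8, 4); South Co. gets 2.
South Co.'s induced payoffs are 6, 3, 4, 2, so South Co. commits to Loc1. Subgame-perfect outcome: (Midtown, Loc1) with payoffs (7, 6).
Under simultaneous play:
North Co.'s best replies: Loc1→Midtown; Loc2→Uptown; Loc3→Uptown; Loc4→Midtown.
South Co.'s best replies: Uptown→Loc3; Midtown→Loc2; Downtown→Loc2.
Only (Uptown, Loc3) has each player best-responding; Nash payoffs (6, 4).
South Co.'s commitment gain: 6 − 4 = 2.

2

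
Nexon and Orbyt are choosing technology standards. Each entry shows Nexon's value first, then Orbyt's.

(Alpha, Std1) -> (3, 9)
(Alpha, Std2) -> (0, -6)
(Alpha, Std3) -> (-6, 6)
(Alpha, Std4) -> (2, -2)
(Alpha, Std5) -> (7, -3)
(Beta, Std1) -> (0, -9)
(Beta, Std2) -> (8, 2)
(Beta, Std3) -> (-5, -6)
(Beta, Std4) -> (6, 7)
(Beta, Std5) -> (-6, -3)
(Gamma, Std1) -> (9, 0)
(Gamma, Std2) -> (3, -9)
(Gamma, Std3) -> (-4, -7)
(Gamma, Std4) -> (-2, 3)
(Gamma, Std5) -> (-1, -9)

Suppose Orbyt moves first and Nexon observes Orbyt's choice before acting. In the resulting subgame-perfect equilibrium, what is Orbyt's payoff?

Solve by backward induction (Orbyt leads).
- Std1 → Nexon plays Gamma (best of 3, 0, 9); Orbyt gets 0.
- Std2 → Nexon plays Beta (best of 0, 8, 3); Orbyt gets 2.
- Std3 → Nexon plays Gamma (best of -6, -5, -4); Orbyt gets -7.
- Std4 → Nexon plays Beta (best of 2, 6, -2); Orbyt gets 7.
- Std5 → Nexon plays Alpha (best of 7, -6, -1); Orbyt gets -3.
Orbyt's induced payoffs are 0, 2, -7, 7, -3, so Orbyt commits to Std4. Subgame-perfect outcome: (Beta, Std4) with payoffs (6, 7).

7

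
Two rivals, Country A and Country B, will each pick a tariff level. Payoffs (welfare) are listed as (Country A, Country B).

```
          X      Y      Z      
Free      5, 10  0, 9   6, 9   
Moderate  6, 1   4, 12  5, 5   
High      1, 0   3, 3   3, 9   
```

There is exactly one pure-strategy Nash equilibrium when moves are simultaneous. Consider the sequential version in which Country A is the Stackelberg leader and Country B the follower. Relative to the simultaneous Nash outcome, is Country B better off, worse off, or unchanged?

Backward induction with Country A moving first.
- Free → Country B plays X (best of 10, 9, 9); Country A gets 5.
- Moderate → Country B plays Y (best of 1, 12, 5); Country A gets 4.
- High → Country B plays Z (best of 0, 3, 9); Country A gets 3.
Among 5, 4, 3, the best is 5 at Free. Subgame-perfect outcome: (Free, X) with payoffs (5, 10).
For the simultaneous game, intersect best replies.
Country A's best replies: X→Moderate; Y→Moderate; Z→Free.
Country B's best replies: Free→X; Moderate→Y; High→Z.
The unique mutual best reply is (Moderate, Y), giving (4, 12).
Country B earns 10 sequentially versus 12 at the Nash outcome: worse off.

worse off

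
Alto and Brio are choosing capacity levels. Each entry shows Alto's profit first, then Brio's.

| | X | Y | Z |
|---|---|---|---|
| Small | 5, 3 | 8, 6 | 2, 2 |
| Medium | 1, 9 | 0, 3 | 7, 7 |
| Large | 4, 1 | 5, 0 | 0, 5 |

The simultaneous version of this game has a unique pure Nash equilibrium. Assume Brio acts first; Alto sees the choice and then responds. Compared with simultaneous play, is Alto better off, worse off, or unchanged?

worse off

Work backward from Alto's decision.
- X → Alto plays Small (best of 5, 1, 4); Brio gets 3.
- Y → Alto plays Small (best of 8, 0, 5); Brio gets 6.
- Z → Alto plays Medium (best of 2, 7, 0); Brio gets 7.
Among 3, 6, 7, the best is 7 at Z. Subgame-perfect outcome: (Medium, Z) with payoffs (7, 7).
Under simultaneous play:
Alto's best replies: X→Small; Y→Small; Z→Medium.
Brio's best replies: Small→Y; Medium→X; Large→Z.
The unique mutual best reply is (Small, Y), giving (8, 6).
Alto earns 7 sequentially versus 8 at the Nash outcome: worse off.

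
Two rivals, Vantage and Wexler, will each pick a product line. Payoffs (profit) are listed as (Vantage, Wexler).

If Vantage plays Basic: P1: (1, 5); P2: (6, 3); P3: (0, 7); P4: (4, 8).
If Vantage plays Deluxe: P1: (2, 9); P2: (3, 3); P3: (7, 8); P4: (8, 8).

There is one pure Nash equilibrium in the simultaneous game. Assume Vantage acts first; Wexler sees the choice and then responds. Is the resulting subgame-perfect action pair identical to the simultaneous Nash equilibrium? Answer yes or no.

Work backward from Wexler's decision.
- Basic: BR = P4, leader payoff 4.
- Deluxe: BR = P1, leader payoff 2.
Among 4, 2, the best is 4 at Basic. Subgame-perfect outcome: (Basic, P4) with payoffs (4, 8).
Under simultaneous play:
Vantage's best replies: P1→Deluxe; P2→Basic; P3→Deluxe; P4→Deluxe.
Wexler's best replies: Basic→P4; Deluxe→P1.
The unique mutual best reply is (Deluxe, P1), giving (2, 9).
Sequential outcome (Basic, P4) differs from the Nash profile (Deluxe, P1).

no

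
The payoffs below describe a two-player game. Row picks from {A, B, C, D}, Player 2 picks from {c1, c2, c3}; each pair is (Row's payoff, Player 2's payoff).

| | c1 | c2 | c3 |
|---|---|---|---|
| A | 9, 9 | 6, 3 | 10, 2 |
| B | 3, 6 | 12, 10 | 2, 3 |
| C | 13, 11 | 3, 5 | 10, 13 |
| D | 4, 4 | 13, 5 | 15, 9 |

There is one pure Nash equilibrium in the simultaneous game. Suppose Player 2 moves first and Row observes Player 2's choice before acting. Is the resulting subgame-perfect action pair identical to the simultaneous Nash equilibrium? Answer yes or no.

Solve by backward induction (Player 2 leads).
- c1: BR = C, leader payoff 11.
- c2: BR = D, leader payoff 5.
- c3: BR = D, leader payoff 9.
Player 2's induced payoffs are 11, 5, 9, so Player 2 commits to c1. Subgame-perfect outcome: (C, c1) with payoffs (13, 11).
Now find the simultaneous Nash equilibrium.
Row's best replies: c1→C; c2→D; c3→D.
Player 2's best replies: A→c1; B→c2; C→c3; D→c3.
Only (D, c3) has each player best-responding; Nash payoffs (15, 9).
Sequential outcome (C, c1) differs from the Nash profile (D, c3).

no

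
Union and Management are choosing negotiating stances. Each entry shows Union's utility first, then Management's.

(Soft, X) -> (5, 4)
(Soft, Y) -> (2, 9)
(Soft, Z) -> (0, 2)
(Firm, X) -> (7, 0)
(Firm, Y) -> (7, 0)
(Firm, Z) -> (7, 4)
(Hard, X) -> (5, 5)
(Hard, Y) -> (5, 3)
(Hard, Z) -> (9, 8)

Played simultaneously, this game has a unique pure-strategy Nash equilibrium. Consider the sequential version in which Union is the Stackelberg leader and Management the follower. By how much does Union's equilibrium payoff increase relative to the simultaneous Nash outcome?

Work backward from Management's decision.
- Soft → Management plays Y (best of 4, 9, 2); Union gets 2.
- Firm → Management plays Z (best of 0, 0, 4); Union gets 7.
- Hard → Management plays Z (best of 5, 3, 8); Union gets 9.
Union's induced payoffs are 2, 7, 9, so Union commits to Hard. Subgame-perfect outcome: (Hard, Z) with payoffs (9, 8).
Now find the simultaneous Nash equilibrium.
Union's best replies: X→Firm; Y→Firm; Z→Hard.
Management's best replies: Soft→Y; Firm→Z; Hard→Z.
Only (Hard, Z) has each player best-responding; Nash payoffs (9, 8).
Union's commitment gain: 9 − 9 = 0.

0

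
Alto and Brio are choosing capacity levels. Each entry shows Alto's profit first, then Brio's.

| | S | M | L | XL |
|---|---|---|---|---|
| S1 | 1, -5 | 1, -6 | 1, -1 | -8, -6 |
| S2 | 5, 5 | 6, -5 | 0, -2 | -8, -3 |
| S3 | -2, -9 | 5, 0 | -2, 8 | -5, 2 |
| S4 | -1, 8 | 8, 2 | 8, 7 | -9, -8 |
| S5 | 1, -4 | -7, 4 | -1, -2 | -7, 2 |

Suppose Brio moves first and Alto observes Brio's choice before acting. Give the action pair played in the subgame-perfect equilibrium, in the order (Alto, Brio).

(S4, L)

Work backward from Alto's decision.
- S → Alto plays S2 (best of 1, 5, -2, -1, 1); Brio gets 5.
- M → Alto plays S4 (best of 1, 6, 5, 8, -7); Brio gets 2.
- L → Alto plays S4 (best of 1, 0, -2, 8, -1); Brio gets 7.
- XL → Alto plays S3 (best of -8, -8, -5, -9, -7); Brio gets 2.
Among 5, 2, 7, 2, the best is 7 at L. Subgame-perfect outcome: (S4, L) with payoffs (8, 7).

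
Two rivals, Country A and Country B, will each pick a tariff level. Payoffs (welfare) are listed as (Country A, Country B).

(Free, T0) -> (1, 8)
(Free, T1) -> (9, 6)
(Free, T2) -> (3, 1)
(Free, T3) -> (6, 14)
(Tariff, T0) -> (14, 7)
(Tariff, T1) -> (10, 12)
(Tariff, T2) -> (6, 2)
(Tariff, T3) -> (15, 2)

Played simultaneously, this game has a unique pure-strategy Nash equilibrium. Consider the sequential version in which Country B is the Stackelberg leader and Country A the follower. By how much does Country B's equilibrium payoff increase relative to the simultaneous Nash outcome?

0

Country A best-responds to each possible Country B move:
- T0: BR = Tariff, leader payoff 7.
- T1: BR = Tariff, leader payoff 12.
- T2: BR = Tariff, leader payoff 2.
- T3: BR = Tariff, leader payoff 2.
Maximizing over 7, 12, 2, 2, Country B chooses T1. Subgame-perfect outcome: (Tariff, T1) with payoffs (10, 12).
Under simultaneous play:
Country A's best replies: T0→Tariff; T1→Tariff; T2→Tariff; T3→Tariff.
Country B's best replies: Free→T3; Tariff→T1.
Only (Tariff, T1) has each player best-responding; Nash payoffs (10, 12).
Country B's commitment gain: 12 − 12 = 0.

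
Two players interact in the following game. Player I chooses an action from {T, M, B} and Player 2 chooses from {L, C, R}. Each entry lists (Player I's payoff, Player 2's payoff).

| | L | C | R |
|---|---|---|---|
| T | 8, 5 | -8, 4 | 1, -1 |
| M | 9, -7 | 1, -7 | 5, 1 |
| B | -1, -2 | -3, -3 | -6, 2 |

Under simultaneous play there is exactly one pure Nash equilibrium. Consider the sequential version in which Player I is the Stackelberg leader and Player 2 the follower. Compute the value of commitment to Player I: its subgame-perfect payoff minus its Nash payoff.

3

Work backward from Player 2's decision.
- T → Player 2 plays L (best of 5, 4, -1); Player I gets 8.
- M → Player 2 plays R (best of -7, -7, 1); Player I gets 5.
- B → Player 2 plays R (best of -2, -3, 2); Player I gets -6.
Among 8, 5, -6, the best is 8 at T. Subgame-perfect outcome: (T, L) with payoffs (8, 5).
For the simultaneous game, intersect best replies.
Player I's best replies: L→M; C→M; R→M.
Player 2's best replies: T→L; M→R; B→R.
The unique mutual best reply is (M, R), giving (5, 1).
Player I's commitment gain: 8 − 5 = 3.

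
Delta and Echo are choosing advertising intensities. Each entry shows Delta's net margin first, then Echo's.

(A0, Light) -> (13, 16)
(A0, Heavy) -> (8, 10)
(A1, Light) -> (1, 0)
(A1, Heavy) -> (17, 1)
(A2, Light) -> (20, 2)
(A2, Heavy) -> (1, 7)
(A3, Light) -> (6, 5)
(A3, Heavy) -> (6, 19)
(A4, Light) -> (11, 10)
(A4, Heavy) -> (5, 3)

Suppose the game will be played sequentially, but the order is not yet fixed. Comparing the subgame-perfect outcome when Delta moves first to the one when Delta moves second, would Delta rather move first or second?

If Delta leads: Echo's best replies are A0→Light, A1→Heavy, A2→Heavy, A3→Heavy, A4→Light; Delta's induced payoffs 13, 17, 1, 6, 11; outcome (A1, Heavy), payoffs (17, 1).
If Echo leads: Delta's best replies are Light→A2, Heavy→A1; Echo's induced payoffs 2, 1; outcome (A2, Light), payoffs (20, 2).
Delta gets 17 moving first and 20 moving second, so Delta prefers to move second.

second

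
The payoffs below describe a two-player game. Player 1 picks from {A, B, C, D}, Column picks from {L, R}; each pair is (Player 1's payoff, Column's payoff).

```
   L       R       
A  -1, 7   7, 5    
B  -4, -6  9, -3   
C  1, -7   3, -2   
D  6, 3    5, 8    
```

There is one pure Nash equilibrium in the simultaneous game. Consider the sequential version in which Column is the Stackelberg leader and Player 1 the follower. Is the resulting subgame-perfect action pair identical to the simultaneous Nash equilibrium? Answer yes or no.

Work backward from Player 1's decision.
- L: Player 1 compares -1, -4, 1, 6 and picks D; Column would get 3.
- R: Player 1 compares 7, 9, 3, 5 and picks B; Column would get -3.
Maximizing over 3, -3, Column chooses L. Subgame-perfect outcome: (D, L) with payoffs (6, 3).
Now find the simultaneous Nash equilibrium.
Player 1's best replies: L→D; R→B.
Column's best replies: A→L; B→R; C→R; D→R.
Only (B, R) has each player best-responding; Nash payoffs (9, -3).
Sequential outcome (D, L) differs from the Nash profile (B, R).

no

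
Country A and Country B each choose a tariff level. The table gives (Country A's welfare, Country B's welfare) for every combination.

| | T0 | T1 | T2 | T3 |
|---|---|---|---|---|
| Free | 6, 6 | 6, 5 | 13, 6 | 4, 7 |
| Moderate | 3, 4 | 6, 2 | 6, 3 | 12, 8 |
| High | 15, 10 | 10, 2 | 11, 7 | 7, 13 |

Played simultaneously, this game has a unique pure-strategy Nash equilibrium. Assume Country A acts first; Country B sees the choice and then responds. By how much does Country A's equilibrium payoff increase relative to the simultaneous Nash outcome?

0

Solve by backward induction (Country A leads).
- Free: BR = T3, leader payoff 4.
- Moderate: BR = T3, leader payoff 12.
- High: BR = T3, leader payoff 7.
Country A's induced payoffs are 4, 12, 7, so Country A commits to Moderate. Subgame-perfect outcome: (Moderate, T3) with payoffs (12, 8).
Now find the simultaneous Nash equilibrium.
Country A's best replies: T0→High; T1→High; T2→Free; T3→Moderate.
Country B's best replies: Free→T3; Moderate→T3; High→T3.
Only (Moderate, T3) has each player best-responding; Nash payoffs (12, 8).
Country A's commitment gain: 12 − 12 = 0.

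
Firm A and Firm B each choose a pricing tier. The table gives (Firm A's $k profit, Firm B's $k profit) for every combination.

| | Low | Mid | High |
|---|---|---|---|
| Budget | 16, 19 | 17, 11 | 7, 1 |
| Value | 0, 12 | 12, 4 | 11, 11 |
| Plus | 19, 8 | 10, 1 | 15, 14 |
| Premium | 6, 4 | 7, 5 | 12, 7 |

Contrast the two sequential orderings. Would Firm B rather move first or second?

If Firm A leads: Firm B's best replies are Budget→Low, Value→Low, Plus→High, Premium→High; Firm A's induced payoffs 16, 0, 15, 12; outcome (Budget, Low), payoffs (16, 19).
If Firm B leads: Firm A's best replies are Low→Plus, Mid→Budget, High→Plus; Firm B's induced payoffs 8, 11, 14; outcome (Plus, High), payoffs (15, 14).
Firm B gets 14 moving first and 19 moving second, so Firm B prefers to move second.

second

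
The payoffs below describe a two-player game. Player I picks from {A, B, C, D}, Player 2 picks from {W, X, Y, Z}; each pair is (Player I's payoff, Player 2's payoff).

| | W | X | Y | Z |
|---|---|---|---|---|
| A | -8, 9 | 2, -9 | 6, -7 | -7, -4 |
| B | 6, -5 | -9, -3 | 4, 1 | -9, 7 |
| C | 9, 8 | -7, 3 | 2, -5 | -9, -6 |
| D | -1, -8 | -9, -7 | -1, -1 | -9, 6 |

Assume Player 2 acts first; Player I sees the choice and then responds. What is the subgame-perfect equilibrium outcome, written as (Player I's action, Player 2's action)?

Solve by backward induction (Player 2 leads).
- W: BR = C, leader payoff 8.
- X: BR = A, leader payoff -9.
- Y: BR = A, leader payoff -7.
- Z: BR = A, leader payoff -4.
Player 2's induced payoffs are 8, -9, -7, -4, so Player 2 commits to W. Subgame-perfect outcome: (C, W) with payoffs (9, 8).

(C, W)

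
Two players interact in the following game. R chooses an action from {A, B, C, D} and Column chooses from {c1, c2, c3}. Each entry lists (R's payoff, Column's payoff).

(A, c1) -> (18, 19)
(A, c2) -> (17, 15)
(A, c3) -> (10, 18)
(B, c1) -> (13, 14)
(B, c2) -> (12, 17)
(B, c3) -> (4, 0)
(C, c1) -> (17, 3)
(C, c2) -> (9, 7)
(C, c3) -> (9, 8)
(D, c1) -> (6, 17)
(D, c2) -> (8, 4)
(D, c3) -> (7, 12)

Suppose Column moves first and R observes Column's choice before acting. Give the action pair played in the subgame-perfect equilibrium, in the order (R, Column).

Work backward from R's decision.
- c1: R compares 18, 13, 17, 6 and picks A; Column would get 19.
- c2: R compares 17, 12, 9, 8 and picks A; Column would get 15.
- c3: R compares 10, 4, 9, 7 and picks A; Column would get 18.
Column's induced payoffs are 19, 15, 18, so Column commits to c1. Subgame-perfect outcome: (A, c1) with payoffs (18, 19).

(A, c1)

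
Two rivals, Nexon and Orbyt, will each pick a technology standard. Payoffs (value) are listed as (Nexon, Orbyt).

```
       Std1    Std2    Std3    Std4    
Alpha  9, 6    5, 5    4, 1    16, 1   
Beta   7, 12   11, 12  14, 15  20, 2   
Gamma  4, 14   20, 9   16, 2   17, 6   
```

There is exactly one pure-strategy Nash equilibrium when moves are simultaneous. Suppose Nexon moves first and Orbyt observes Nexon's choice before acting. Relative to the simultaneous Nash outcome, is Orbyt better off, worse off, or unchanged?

Solve by backward induction (Nexon leads).
- Alpha: Orbyt compares 6, 5, 1, 1 and picks Std1; Nexon would get 9.
- Beta: Orbyt compares 12, 12, 15, 2 and picks Std3; Nexon would get 14.
- Gamma: Orbyt compares 14, 9, 2, 6 and picks Std1; Nexon would get 4.
Among 9, 14, 4, the best is 14 at Beta. Subgame-perfect outcome: (Beta, Std3) with payoffs (14, 15).
For the simultaneous game, intersect best replies.
Nexon's best replies: Std1→Alpha; Std2→Gamma; Std3→Gamma; Std4→Beta.
Orbyt's best replies: Alpha→Std1; Beta→Std3; Gamma→Std1.
The unique mutual best reply is (Alpha, Std1), giving (9, 6).
Orbyt earns 15 sequentially versus 6 at the Nash outcome: better off.

better off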